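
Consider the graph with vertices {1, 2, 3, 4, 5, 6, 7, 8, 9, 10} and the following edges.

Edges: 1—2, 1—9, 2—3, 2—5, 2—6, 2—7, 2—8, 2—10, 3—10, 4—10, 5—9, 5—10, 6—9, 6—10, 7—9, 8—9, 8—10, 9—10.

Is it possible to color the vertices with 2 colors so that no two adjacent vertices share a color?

No

8, 9, 10 are mutually adjacent, so at least 3 colors are needed.
So 2 colors are not enough.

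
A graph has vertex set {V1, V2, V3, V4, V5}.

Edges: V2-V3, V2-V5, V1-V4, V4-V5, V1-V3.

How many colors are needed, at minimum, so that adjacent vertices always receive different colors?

The cycle V1-V3-V2-V5-V4-V1 has odd length 5, so it cannot be 2-colored; at least 3 colors are needed.
3 colors suffice: V1=3, V2=1, V3=2, V4=1, V5=2. Each edge has distinct colors on its endpoints.

3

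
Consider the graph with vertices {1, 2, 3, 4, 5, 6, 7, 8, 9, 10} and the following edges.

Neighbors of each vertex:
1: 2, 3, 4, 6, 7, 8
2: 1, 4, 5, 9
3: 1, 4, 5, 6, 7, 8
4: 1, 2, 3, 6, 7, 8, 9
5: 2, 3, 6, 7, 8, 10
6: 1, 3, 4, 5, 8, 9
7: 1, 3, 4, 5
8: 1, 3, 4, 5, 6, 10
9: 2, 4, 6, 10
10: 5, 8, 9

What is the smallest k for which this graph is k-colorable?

5

1, 3, 4, 6, 8 form a clique, so at least 5 colors are needed.
A valid assignment using 5 colors: 1=e, 2=c, 3=b, 4=a, 5=a, 6=c, 7=c, 8=d, 9=b, 10=c. No two adjacent vertices share a color.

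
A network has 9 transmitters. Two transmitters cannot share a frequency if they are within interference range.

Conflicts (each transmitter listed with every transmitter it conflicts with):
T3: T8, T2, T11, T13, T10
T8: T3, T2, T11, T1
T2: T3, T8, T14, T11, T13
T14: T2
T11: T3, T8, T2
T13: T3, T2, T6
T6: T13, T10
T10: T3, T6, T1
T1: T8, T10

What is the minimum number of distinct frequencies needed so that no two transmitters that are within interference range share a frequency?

4

T3, T8, T2, T11 are mutually in conflict, so at least 4 frequencies are needed.
4 frequencies suffice: frequency 1 → {T2, T10}; frequency 2 → {T3, T14, T6, T1}; frequency 3 → {T8, T13}; frequency 4 → {T11}. Each listed conflict is separated.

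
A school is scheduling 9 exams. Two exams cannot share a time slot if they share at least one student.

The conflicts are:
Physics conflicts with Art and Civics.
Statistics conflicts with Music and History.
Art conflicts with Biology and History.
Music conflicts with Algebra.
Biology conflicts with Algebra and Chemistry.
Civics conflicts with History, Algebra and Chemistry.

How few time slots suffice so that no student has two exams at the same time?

The cycle Civics-History-Art-Biology-Algebra-Civics has odd length 5, so it cannot be 2-colored; at least 3 time slots are needed.
3 time slots suffice: time slot 1 → {Art, Music, Civics}; time slot 2 → {Physics, Biology, History}; time slot 3 → {Statistics, Algebra, Chemistry}. Each listed conflict is separated.

3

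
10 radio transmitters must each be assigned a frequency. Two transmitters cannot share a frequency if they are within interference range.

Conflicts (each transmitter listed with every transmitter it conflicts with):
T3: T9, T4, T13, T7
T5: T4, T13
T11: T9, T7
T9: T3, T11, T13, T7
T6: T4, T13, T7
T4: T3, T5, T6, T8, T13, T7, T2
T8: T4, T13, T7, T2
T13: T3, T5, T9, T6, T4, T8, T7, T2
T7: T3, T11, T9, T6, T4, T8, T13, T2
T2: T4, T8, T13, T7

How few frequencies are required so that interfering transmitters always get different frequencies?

5

T4, T8, T13, T7, T2 pairwise conflict, so at least 5 frequencies are needed.
5 frequencies suffice: frequency 1 → {T5, T7}; frequency 2 → {T11, T13}; frequency 3 → {T9, T4}; frequency 4 → {T3, T6, T8}; frequency 5 → {T2}. Every pair that conflicts lands in different frequencies.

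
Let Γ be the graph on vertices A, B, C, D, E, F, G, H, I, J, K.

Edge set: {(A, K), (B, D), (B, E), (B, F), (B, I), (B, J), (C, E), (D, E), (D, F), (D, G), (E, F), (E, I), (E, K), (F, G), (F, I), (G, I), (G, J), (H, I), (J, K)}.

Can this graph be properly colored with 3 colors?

No

B, E, F, I form a clique, so at least 4 colors are needed.
So 3 colors are not enough.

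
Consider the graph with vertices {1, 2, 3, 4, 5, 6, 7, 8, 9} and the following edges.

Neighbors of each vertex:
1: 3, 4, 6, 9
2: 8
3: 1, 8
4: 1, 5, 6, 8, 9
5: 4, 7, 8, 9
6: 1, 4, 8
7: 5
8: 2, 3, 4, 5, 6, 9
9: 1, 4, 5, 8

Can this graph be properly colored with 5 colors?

The chromatic number is 4. 4, 5, 8, 9 are mutually adjacent (a clique of size 4), so at least 4 colors are needed.
4 colors suffice: color a → {1, 7, 8}; color b → {2, 3, 4}; color c → {5, 6}; color d → {9}.
Since 5 ≥ 4, a proper 5-coloring certainly exists.

Yes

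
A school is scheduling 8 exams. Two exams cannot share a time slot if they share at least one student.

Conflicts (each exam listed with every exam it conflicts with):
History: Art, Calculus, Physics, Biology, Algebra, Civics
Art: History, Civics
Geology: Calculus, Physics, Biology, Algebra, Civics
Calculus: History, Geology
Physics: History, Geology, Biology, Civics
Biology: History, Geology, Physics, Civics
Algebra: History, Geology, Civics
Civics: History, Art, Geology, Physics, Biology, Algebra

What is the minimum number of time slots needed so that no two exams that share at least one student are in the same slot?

4

Geology, Physics, Biology, Civics are mutually in conflict, so at least 4 time slots are needed.
4 time slots suffice: time slot 1 → {History, Geology}; time slot 2 → {Calculus, Civics}; time slot 3 → {Art, Physics, Algebra}; time slot 4 → {Biology}. Each listed conflict is separated.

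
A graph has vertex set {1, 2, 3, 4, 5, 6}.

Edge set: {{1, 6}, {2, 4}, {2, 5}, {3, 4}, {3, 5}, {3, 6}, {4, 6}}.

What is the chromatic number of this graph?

3, 4, 6 are mutually adjacent, so at least 3 colors are needed.
3 colors suffice: 1=a, 2=b, 3=c, 4=a, 5=a, 6=b. Every edge joins two different colors.

3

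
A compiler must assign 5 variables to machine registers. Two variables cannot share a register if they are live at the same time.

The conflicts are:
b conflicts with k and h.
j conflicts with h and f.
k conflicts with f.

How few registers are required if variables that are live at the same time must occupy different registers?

The cycle b-h-j-f-k-b has odd length 5, so it cannot be 2-colored; at least 3 registers are needed.
A valid assignment using 3 registers: b=1, j=1, k=2, h=2, f=3. No two conflicting variables share a register.

3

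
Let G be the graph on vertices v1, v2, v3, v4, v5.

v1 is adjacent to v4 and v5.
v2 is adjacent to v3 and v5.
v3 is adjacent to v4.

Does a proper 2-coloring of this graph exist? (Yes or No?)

No

The cycle v5-v1-v4-v3-v2-v5 has odd length 5, so it cannot be 2-colored; at least 3 colors are needed.
So 2 colors are not enough.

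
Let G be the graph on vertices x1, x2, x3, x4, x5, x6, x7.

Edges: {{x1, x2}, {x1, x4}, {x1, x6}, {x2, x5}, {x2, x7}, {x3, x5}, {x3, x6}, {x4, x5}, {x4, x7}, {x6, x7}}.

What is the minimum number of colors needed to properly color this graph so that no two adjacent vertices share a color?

The cycle x6-x1-x2-x5-x3-x6 has odd length 5, so it cannot be 2-colored; at least 3 colors are needed.
3 colors suffice: color 1 → {x2, x4, x6}; color 2 → {x1, x5, x7}; color 3 → {x3}. Every edge joins two different colors.

3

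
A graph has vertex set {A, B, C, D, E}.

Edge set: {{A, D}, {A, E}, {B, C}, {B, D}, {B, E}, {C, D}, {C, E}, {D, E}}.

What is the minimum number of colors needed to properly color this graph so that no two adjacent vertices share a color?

4

B, C, D, E are mutually adjacent (a clique of size 4), so at least 4 colors are needed.
4 colors suffice: A=3, B=3, C=4, D=2, E=1. Each edge has distinct colors on its endpoints.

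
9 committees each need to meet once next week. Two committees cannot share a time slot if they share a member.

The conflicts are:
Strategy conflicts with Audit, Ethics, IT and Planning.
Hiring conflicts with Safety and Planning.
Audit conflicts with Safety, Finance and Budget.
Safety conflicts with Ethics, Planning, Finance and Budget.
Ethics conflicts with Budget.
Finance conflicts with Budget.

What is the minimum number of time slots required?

Audit, Safety, Finance, Budget pairwise conflict, so at least 4 time slots are needed.
4 time slots suffice: Strategy=1, Hiring=3, Audit=2, Safety=1, Ethics=2, IT=2, Planning=2, Finance=4, Budget=3. No two conflicting committees share a time slot.

4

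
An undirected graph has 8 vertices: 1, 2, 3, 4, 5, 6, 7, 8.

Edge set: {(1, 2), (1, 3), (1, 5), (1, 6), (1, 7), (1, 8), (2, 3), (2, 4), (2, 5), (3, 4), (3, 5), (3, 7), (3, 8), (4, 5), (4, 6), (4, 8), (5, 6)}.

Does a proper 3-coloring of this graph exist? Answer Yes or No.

No

1, 2, 3, 5 form a clique, so at least 4 colors are needed.
So 3 colors are not enough.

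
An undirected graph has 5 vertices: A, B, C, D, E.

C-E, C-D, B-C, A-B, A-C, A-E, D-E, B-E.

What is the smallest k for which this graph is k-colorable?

4

A, B, C, E form a clique, so at least 4 colors are needed.
4 colors suffice: A=3, B=4, C=1, D=3, E=2. No two adjacent vertices share a color.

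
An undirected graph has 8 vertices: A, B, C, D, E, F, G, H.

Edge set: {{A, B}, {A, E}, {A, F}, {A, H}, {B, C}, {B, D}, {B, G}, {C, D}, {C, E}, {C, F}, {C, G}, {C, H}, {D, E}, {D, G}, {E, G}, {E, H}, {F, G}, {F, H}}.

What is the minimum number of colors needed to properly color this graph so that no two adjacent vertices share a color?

C, D, E, G are mutually adjacent (a clique of size 4), so at least 4 colors are needed.
One proper 4-coloring: A=red, B=blue, C=red, D=yellow, E=blue, F=blue, G=green, H=green. No two adjacent vertices share a color.

4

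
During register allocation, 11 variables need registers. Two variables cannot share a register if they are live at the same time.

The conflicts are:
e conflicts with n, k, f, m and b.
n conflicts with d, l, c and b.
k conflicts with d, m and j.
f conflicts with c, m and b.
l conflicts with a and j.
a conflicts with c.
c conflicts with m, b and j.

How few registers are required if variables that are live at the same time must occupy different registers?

3

e, k, m all conflict with each other, so at least 3 registers are needed.
A valid assignment using 3 registers: e=1, n=2, k=2, d=1, f=2, l=1, a=2, c=1, m=3, b=3, j=3. Each listed conflict is separated.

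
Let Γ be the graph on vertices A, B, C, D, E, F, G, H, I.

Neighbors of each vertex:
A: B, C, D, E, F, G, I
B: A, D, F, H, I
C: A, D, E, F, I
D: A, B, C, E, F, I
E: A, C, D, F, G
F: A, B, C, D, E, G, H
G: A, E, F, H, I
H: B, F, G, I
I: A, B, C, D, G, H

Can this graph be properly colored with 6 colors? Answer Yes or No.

The chromatic number is 5. A, C, D, E, F form a clique, so at least 5 colors are needed.
5 colors suffice: color 1 → {F, I}; color 2 → {A, H}; color 3 → {D, G}; color 4 → {B, C}; color 5 → {E}.
Since 6 ≥ 5, a proper 6-coloring certainly exists.

Yes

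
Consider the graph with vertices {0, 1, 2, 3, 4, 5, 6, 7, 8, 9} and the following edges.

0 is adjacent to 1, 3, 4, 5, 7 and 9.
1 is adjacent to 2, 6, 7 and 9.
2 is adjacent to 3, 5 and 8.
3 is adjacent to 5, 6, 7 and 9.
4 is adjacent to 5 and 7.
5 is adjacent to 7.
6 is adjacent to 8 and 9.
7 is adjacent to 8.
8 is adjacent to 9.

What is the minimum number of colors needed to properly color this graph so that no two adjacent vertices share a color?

0, 4, 5, 7 are pairwise adjacent (a clique of size 4), so at least 4 colors are needed.
A valid assignment using 4 colors: 0=green, 1=red, 2=blue, 3=red, 4=red, 5=yellow, 6=green, 7=blue, 8=red, 9=blue. No two adjacent vertices share a color.

4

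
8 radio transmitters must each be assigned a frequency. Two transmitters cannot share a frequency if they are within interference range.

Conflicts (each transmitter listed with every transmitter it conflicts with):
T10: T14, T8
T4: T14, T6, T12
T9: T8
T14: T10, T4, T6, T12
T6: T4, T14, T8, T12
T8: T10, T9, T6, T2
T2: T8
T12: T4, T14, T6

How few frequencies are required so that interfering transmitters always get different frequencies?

4

T4, T14, T6, T12 are mutually in conflict, so at least 4 frequencies are needed.
4 frequencies suffice: frequency 1 → {T10, T9, T6, T2}; frequency 2 → {T14, T8}; frequency 3 → {T12}; frequency 4 → {T4}. Every pair that conflicts lands in different frequencies.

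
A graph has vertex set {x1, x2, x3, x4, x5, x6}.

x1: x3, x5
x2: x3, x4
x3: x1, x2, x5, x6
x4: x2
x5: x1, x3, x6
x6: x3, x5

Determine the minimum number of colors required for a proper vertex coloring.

3

x3, x5, x6 are pairwise adjacent, so at least 3 colors are needed.
One proper 3-coloring: x1=3, x2=2, x3=1, x4=1, x5=2, x6=3. Every edge joins two different colors.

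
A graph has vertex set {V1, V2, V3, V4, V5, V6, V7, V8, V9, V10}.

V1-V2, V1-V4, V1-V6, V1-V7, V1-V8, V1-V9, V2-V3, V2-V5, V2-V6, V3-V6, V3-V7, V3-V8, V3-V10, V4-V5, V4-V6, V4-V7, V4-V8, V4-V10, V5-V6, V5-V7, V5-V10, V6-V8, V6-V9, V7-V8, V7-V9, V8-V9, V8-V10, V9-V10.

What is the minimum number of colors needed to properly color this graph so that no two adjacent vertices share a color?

4

V1, V4, V6, V8 are pairwise adjacent (a clique of size 4), so at least 4 colors are needed.
4 colors suffice: color 1 → {V2, V8}; color 2 → {V6, V7, V10}; color 3 → {V3, V4, V9}; color 4 → {V1, V5}. No two adjacent vertices share a color.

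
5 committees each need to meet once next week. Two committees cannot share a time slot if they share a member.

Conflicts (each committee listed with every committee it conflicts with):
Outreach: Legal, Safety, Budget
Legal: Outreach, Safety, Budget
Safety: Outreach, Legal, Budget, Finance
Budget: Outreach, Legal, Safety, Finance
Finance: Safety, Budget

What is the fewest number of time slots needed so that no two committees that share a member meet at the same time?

Outreach, Legal, Safety, Budget are mutually in conflict, so at least 4 time slots are needed.
Using 4 time slots: Outreach=3, Legal=4, Safety=1, Budget=2, Finance=3. No two conflicting committees share a time slot.

4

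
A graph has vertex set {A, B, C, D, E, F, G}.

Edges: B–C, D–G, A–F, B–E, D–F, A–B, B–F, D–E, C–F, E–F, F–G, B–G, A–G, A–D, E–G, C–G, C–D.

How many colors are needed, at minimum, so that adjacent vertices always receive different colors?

B, C, F, G form a clique, so at least 4 colors are needed.
One proper 4-coloring: A=yellow, B=green, C=yellow, D=green, E=yellow, F=red, G=blue. Every edge joins two different colors.

4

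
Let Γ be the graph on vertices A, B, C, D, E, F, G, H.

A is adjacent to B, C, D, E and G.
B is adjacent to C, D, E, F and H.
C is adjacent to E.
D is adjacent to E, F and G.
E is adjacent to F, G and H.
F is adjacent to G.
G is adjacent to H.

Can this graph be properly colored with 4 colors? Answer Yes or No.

The chromatic number is 4. A, B, D, E are mutually adjacent (a clique of size 4), so at least 4 colors are needed.
One proper 4-coloring: A=yellow, B=blue, C=green, D=green, E=red, F=yellow, G=blue, H=green.
That is already a proper 4-coloring.

Yes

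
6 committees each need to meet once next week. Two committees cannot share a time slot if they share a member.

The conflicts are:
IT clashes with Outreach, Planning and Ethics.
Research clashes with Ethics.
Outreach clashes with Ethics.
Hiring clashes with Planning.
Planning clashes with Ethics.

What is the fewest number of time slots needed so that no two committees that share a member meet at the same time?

3

IT, Planning, Ethics all conflict with each other, so at least 3 time slots are needed.
A valid assignment using 3 time slots: IT=3, Research=2, Outreach=2, Hiring=1, Planning=2, Ethics=1. Each listed conflict is separated.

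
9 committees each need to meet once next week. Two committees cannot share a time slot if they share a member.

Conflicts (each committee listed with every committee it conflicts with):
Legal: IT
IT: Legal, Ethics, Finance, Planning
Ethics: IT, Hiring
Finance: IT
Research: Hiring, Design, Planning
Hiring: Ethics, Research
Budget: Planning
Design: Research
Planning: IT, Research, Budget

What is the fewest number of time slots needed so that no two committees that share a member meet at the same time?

3

The cycle IT-Planning-Research-Hiring-Ethics-IT has odd length 5, so it cannot be 2-colored; at least 3 time slots are needed.
3 time slots suffice: time slot 1 → {IT, Research, Budget}; time slot 2 → {Legal, Finance, Hiring, Design, Planning}; time slot 3 → {Ethics}. No two conflicting committees share a time slot.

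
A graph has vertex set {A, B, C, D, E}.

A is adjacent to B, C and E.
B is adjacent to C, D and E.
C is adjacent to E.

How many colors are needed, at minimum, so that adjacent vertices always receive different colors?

4

A, B, C, E are pairwise adjacent (a clique of size 4), so at least 4 colors are needed.
4 colors suffice: A=4, B=1, C=2, D=2, E=3. No two adjacent vertices share a color.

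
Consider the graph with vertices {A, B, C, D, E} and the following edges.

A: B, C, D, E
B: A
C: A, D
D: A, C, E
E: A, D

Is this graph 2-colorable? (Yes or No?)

No

A, C, D are mutually adjacent, so at least 3 colors are needed.
So 2 colors are not enough.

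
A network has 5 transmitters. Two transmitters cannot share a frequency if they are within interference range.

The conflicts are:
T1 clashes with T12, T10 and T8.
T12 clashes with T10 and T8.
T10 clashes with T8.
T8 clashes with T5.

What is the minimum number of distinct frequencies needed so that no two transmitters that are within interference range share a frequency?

4

T1, T12, T10, T8 all conflict with each other, so at least 4 frequencies are needed.
Using 4 frequencies: T1=3, T12=2, T10=4, T8=1, T5=2. No two conflicting transmitters share a frequency.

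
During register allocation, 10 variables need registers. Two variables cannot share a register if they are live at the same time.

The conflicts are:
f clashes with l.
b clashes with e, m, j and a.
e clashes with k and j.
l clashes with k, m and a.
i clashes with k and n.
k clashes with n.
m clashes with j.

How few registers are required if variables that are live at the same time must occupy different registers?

b, e, j are mutually in conflict, so at least 3 registers are needed.
3 registers suffice: register 1 → {f, b, k}; register 2 → {l, i, j}; register 3 → {e, m, n, a}. No two conflicting variables share a register.

3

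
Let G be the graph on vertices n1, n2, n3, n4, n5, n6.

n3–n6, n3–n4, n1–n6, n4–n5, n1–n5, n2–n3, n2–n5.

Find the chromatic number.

3

The cycle n6-n3-n2-n5-n1-n6 has odd length 5, so it cannot be 2-colored; at least 3 colors are needed.
3 colors suffice: color 1 → {n3, n5}; color 2 → {n2, n4, n6}; color 3 → {n1}. Each edge has distinct colors on its endpoints.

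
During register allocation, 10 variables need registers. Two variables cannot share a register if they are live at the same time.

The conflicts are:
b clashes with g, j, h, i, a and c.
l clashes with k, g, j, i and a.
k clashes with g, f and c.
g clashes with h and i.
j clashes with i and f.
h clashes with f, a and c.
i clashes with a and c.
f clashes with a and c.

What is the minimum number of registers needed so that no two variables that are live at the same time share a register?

b, h, a all conflict with each other, so at least 3 registers are needed.
A valid assignment using 3 registers: b=2, l=2, k=1, g=3, j=3, h=1, i=1, f=2, a=3, c=3. Every pair that conflicts lands in different registers.

3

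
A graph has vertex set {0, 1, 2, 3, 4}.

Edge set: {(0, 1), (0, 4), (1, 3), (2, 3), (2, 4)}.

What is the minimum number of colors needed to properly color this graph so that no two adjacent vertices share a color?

3

The cycle 4-2-3-1-0-4 has odd length 5, so it cannot be 2-colored; at least 3 colors are needed.
3 colors suffice: color a → {3, 4}; color b → {0, 2}; color c → {1}. No two adjacent vertices share a color.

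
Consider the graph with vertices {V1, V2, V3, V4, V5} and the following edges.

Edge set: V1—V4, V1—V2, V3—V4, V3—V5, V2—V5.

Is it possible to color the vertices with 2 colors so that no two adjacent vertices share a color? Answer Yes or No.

No

The cycle V2-V1-V4-V3-V5-V2 has odd length 5, so it cannot be 2-colored; at least 3 colors are needed.
So 2 colors are not enough.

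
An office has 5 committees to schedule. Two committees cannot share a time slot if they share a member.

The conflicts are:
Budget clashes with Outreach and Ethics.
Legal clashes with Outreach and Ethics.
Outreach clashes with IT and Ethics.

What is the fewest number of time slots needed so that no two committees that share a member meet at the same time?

3

Legal, Outreach, Ethics are mutually in conflict, so at least 3 time slots are needed.
3 time slots suffice: Budget=3, Legal=3, Outreach=1, IT=2, Ethics=2. Each listed conflict is separated.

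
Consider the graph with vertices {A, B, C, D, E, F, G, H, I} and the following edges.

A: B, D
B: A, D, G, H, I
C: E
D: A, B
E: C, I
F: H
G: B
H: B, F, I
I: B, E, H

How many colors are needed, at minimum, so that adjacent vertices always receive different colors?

3

B, H, I form a triangle, so at least 3 colors are needed.
One proper 3-coloring: A=3, B=1, C=2, D=2, E=1, F=1, G=2, H=2, I=3. Each edge has distinct colors on its endpoints.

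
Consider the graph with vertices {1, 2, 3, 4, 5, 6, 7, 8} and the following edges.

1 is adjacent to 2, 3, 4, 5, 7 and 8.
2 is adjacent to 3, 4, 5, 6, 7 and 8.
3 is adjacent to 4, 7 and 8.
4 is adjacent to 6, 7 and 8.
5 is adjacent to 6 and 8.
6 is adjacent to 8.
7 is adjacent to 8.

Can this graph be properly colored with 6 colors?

Yes

The chromatic number is 6. 1, 2, 3, 4, 7, 8 are mutually adjacent (a clique of size 6), so at least 6 colors are needed.
6 colors suffice: color red → {2}; color blue → {8}; color green → {4, 5}; color yellow → {1, 6}; color purple → {3}; color orange → {7}.
That is already a proper 6-coloring.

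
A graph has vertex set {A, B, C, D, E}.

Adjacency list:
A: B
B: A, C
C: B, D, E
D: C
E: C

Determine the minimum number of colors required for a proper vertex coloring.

2

A and B are adjacent, so at least 2 colors are needed.
A valid assignment using 2 colors: A=1, B=2, C=1, D=2, E=2. Each edge has distinct colors on its endpoints.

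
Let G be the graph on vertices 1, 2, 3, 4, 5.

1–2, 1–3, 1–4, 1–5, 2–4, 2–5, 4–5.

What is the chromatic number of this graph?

4

1, 2, 4, 5 form a clique, so at least 4 colors are needed.
4 colors suffice: color a → {1}; color b → {2, 3}; color c → {4}; color d → {5}. Every edge joins two different colors.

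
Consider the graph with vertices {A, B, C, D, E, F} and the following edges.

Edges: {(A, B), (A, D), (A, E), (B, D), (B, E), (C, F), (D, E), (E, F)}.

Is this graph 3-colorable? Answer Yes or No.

No

A, B, D, E are pairwise adjacent (a clique of size 4), so at least 4 colors are needed.
So 3 colors are not enough.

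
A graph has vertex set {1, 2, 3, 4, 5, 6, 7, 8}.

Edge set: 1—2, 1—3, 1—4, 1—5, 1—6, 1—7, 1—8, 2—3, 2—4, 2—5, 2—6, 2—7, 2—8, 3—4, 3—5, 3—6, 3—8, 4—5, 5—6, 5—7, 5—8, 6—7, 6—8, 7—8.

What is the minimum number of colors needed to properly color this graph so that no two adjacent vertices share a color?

6

1, 2, 3, 5, 6, 8 are mutually adjacent (a clique of size 6), so at least 6 colors are needed.
A valid assignment using 6 colors: 1=c, 2=b, 3=d, 4=e, 5=a, 6=e, 7=d, 8=f. Every edge joins two different colors.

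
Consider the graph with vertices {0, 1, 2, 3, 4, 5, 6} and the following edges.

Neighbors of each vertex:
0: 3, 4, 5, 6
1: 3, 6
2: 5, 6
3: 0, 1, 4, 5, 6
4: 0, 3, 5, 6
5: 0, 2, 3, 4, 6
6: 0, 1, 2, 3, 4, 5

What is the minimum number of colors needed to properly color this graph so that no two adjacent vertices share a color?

0, 3, 4, 5, 6 are pairwise adjacent (a clique of size 5), so at least 5 colors are needed.
One proper 5-coloring: 0=d, 1=c, 2=b, 3=b, 4=e, 5=c, 6=a. Each edge has distinct colors on its endpoints.

5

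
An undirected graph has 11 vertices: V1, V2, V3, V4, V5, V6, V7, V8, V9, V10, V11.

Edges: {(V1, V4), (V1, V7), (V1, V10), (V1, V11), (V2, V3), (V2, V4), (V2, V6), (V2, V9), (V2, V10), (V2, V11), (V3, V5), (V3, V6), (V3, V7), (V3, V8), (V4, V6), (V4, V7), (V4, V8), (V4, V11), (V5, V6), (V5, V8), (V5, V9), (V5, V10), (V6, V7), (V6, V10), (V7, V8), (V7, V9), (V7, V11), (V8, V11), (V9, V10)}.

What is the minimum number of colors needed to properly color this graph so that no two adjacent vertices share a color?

V4, V7, V8, V11 form a clique, so at least 4 colors are needed.
A valid assignment using 4 colors: V1=4, V2=1, V3=2, V4=2, V5=1, V6=3, V7=1, V8=4, V9=3, V10=2, V11=3. No two adjacent vertices share a color.

4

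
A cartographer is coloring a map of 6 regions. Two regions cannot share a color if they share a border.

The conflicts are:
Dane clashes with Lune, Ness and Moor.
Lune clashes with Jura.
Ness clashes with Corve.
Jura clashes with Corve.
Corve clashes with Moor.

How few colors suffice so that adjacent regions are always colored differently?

The cycle Jura-Corve-Ness-Dane-Lune-Jura has odd length 5, so it cannot be 2-colored; at least 3 colors are needed.
One proper 3-coloring: Dane=1, Lune=3, Ness=2, Jura=2, Corve=1, Moor=2. Each listed conflict is separated.

3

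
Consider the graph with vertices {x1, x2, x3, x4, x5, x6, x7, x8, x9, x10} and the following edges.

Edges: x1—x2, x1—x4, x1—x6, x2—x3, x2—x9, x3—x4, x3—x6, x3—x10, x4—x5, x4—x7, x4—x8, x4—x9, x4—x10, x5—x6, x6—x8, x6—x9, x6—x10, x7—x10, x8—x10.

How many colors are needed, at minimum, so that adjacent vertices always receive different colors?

x6, x8, x10 form a triangle, so at least 3 colors are needed.
3 colors suffice: color 1 → {x2, x4, x6}; color 2 → {x1, x5, x9, x10}; color 3 → {x3, x7, x8}. No two adjacent vertices share a color.

3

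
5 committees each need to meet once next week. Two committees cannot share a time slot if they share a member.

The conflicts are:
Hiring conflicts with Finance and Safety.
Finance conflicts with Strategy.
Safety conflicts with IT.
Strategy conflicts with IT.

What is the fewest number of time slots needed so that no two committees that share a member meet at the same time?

3

The cycle Strategy-Finance-Hiring-Safety-IT-Strategy has odd length 5, so it cannot be 2-colored; at least 3 time slots are needed.
A valid assignment using 3 time slots: Hiring=1, Finance=2, Safety=2, Strategy=1, IT=3. No two conflicting committees share a time slot.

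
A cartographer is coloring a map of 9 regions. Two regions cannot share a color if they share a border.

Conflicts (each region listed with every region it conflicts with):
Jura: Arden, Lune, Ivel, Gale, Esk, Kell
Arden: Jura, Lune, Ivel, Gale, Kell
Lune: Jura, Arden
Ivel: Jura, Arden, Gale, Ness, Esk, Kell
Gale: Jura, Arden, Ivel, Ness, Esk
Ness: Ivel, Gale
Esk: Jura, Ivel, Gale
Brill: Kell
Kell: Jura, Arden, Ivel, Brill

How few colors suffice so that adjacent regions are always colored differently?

4

Jura, Ivel, Gale, Esk are mutually in conflict, so at least 4 colors are needed.
One proper 4-coloring: Jura=2, Arden=4, Lune=1, Ivel=1, Gale=3, Ness=2, Esk=4, Brill=1, Kell=3. No two conflicting regions share a color.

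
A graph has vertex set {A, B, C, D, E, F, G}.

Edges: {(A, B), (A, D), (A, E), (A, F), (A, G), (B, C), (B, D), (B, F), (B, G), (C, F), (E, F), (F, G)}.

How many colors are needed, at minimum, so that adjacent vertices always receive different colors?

A, B, F, G are pairwise adjacent (a clique of size 4), so at least 4 colors are needed.
4 colors suffice: color 1 → {A, C}; color 2 → {B, E}; color 3 → {D, F}; color 4 → {G}. Every edge joins two different colors.

4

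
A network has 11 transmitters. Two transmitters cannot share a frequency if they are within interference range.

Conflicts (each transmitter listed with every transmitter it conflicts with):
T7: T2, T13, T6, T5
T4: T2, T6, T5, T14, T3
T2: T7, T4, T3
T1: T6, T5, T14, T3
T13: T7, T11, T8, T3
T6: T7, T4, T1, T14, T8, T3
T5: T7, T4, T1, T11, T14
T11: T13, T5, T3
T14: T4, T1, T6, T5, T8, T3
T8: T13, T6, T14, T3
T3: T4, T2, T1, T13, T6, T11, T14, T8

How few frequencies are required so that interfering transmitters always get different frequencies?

T1, T6, T14, T3 pairwise conflict, so at least 4 frequencies are needed.
4 frequencies suffice: T7=4, T4=4, T2=2, T1=4, T13=2, T6=3, T5=1, T11=3, T14=2, T8=4, T3=1. Every pair that conflicts lands in different frequencies.

4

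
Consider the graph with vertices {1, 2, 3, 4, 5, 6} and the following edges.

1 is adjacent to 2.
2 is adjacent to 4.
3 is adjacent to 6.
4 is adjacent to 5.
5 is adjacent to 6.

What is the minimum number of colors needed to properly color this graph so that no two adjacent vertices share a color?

2

2 and 4 are adjacent, so at least 2 colors are needed.
2 colors suffice: color red → {2, 3, 5}; color blue → {1, 4, 6}. Each edge has distinct colors on its endpoints.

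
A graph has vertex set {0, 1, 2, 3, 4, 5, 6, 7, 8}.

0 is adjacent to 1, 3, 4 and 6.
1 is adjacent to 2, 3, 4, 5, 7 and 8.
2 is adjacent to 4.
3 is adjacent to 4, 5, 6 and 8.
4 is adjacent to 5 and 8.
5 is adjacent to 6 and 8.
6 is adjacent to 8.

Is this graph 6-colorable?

The chromatic number is 5. 1, 3, 4, 5, 8 form a clique, so at least 5 colors are needed.
A valid assignment using 5 colors: 0=d, 1=a, 2=b, 3=b, 4=c, 5=e, 6=a, 7=b, 8=d.
Since 6 ≥ 5, a proper 6-coloring certainly exists.

Yes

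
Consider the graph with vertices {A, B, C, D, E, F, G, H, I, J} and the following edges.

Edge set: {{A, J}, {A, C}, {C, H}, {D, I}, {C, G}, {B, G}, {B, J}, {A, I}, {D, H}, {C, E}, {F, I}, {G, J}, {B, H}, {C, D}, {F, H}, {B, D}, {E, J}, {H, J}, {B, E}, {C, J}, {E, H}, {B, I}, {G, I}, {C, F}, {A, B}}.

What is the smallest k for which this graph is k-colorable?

4

C, E, H, J are mutually adjacent (a clique of size 4), so at least 4 colors are needed.
4 colors suffice: color red → {B, C}; color blue → {H, I}; color green → {D, F, J}; color yellow → {A, E, G}. Each edge has distinct colors on its endpoints.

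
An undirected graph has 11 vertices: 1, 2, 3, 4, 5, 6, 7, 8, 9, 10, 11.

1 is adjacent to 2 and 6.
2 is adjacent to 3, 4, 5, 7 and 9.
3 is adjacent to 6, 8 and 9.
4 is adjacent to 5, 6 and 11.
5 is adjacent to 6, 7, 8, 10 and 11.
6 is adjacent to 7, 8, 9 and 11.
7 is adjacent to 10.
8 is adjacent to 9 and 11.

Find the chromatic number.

4

4, 5, 6, 11 form a clique, so at least 4 colors are needed.
4 colors suffice: color a → {2, 6, 10}; color b → {1, 5, 9}; color c → {4, 7, 8}; color d → {3, 11}. Each edge has distinct colors on its endpoints.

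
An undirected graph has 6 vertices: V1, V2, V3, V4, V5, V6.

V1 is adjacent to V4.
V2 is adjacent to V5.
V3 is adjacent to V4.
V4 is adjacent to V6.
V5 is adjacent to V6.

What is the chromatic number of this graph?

V1 and V4 are adjacent, so at least 2 colors are needed.
2 colors suffice: color 1 → {V4, V5}; color 2 → {V1, V2, V3, V6}. No two adjacent vertices share a color.

2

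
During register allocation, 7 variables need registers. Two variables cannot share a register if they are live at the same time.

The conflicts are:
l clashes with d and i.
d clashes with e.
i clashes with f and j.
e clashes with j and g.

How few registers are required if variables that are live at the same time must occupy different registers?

The cycle e-d-l-i-j-e has odd length 5, so it cannot be 2-colored; at least 3 registers are needed.
3 registers suffice: register 1 → {i, e}; register 2 → {l, f, j, g}; register 3 → {d}. No two conflicting variables share a register.

3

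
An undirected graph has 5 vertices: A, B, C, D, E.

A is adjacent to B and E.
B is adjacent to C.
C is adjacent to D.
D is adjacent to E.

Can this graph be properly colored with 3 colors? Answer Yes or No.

The chromatic number is 3. The cycle D-C-B-A-E-D has odd length 5, so it cannot be 2-colored; at least 3 colors are needed.
One proper 3-coloring: A=blue, B=red, C=blue, D=green, E=red.
That is already a proper 3-coloring.

Yes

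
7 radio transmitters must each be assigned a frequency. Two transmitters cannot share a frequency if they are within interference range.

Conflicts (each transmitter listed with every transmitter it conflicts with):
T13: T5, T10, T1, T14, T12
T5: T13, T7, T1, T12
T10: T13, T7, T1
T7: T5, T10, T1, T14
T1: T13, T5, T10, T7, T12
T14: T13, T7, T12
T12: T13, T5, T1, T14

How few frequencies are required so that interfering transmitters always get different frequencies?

4

T13, T5, T1, T12 all conflict with each other, so at least 4 frequencies are needed.
A valid assignment using 4 frequencies: T13=1, T5=4, T10=3, T7=1, T1=2, T14=2, T12=3. Every pair that conflicts lands in different frequencies.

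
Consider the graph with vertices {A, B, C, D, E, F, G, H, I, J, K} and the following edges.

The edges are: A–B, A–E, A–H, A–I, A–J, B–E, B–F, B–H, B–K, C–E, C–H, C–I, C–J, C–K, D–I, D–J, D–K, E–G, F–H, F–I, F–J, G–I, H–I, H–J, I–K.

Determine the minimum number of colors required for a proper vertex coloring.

A, B, H form a triangle, so at least 3 colors are needed.
3 colors suffice: color red → {B, I, J}; color blue → {E, H, K}; color green → {A, C, D, F, G}. No two adjacent vertices share a color.

3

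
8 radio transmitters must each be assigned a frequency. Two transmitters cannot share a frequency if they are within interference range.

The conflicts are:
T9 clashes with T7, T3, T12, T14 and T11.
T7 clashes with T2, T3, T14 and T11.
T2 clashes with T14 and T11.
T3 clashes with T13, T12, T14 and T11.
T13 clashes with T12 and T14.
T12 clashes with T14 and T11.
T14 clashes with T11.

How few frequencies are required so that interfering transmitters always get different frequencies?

T9, T7, T3, T14, T11 pairwise conflict, so at least 5 frequencies are needed.
Using 5 frequencies: T9=5, T7=4, T2=3, T3=3, T13=2, T12=4, T14=1, T11=2. Every pair that conflicts lands in different frequencies.

5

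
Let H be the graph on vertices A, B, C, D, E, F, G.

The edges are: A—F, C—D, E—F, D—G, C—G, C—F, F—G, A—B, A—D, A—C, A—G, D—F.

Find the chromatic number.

A, C, D, F, G form a clique, so at least 5 colors are needed.
5 colors suffice: color 1 → {B, F}; color 2 → {A, E}; color 3 → {G}; color 4 → {C}; color 5 → {D}. Each edge has distinct colors on its endpoints.

5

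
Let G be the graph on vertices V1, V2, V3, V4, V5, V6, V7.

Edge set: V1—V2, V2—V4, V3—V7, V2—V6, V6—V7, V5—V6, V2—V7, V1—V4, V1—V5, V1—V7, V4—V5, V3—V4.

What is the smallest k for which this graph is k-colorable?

V1, V2, V4 are mutually adjacent, so at least 3 colors are needed.
3 colors suffice: V1=2, V2=3, V3=2, V4=1, V5=3, V6=2, V7=1. No two adjacent vertices share a color.

3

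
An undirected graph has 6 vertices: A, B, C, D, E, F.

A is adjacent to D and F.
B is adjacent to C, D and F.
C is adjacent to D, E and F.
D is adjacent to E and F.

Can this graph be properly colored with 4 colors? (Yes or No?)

Yes

The chromatic number is 4. B, C, D, F are mutually adjacent (a clique of size 4), so at least 4 colors are needed.
4 colors suffice: A=3, B=4, C=3, D=1, E=2, F=2.
That is already a proper 4-coloring.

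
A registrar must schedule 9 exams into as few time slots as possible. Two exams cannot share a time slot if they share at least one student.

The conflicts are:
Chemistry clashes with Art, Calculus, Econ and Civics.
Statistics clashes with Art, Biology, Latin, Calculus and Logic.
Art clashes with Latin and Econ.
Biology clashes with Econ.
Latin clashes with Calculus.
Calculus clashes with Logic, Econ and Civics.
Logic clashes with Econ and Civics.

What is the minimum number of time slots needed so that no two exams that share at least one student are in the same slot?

Statistics, Calculus, Logic all conflict with each other, so at least 3 time slots are needed.
3 time slots suffice: Chemistry=3, Statistics=2, Art=1, Biology=1, Latin=3, Calculus=1, Logic=3, Econ=2, Civics=2. Each listed conflict is separated.

3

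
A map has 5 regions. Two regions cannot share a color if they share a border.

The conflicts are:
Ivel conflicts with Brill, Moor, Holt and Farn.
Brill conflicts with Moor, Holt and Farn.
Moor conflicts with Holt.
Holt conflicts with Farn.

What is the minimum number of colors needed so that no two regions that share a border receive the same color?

Ivel, Brill, Moor, Holt all conflict with each other, so at least 4 colors are needed.
One proper 4-coloring: Ivel=2, Brill=1, Moor=4, Holt=3, Farn=4. No two conflicting regions share a color.

4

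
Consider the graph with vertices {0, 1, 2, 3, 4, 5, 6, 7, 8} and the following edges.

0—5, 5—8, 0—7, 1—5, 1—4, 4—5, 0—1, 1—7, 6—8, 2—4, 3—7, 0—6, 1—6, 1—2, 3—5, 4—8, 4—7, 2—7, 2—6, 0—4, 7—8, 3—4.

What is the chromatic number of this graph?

4

0, 1, 4, 5 are mutually adjacent (a clique of size 4), so at least 4 colors are needed.
One proper 4-coloring: 0=yellow, 1=green, 2=yellow, 3=green, 4=red, 5=blue, 6=red, 7=blue, 8=green. No two adjacent vertices share a color.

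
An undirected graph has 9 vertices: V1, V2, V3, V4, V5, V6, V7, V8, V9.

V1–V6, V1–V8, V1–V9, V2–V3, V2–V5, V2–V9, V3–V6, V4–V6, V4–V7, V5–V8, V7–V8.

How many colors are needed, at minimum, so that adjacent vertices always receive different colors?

The cycle V6-V4-V7-V8-V1-V6 has odd length 5, so it cannot be 2-colored; at least 3 colors are needed.
A valid assignment using 3 colors: V1=blue, V2=red, V3=blue, V4=green, V5=blue, V6=red, V7=blue, V8=red, V9=green. Every edge joins two different colors.

3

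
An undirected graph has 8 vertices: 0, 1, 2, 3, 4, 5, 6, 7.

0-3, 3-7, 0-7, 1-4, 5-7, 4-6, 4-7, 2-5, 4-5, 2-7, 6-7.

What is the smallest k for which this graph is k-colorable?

0, 3, 7 form a triangle, so at least 3 colors are needed.
3 colors suffice: color a → {1, 7}; color b → {0, 2, 4}; color c → {3, 5, 6}. Each edge has distinct colors on its endpoints.

3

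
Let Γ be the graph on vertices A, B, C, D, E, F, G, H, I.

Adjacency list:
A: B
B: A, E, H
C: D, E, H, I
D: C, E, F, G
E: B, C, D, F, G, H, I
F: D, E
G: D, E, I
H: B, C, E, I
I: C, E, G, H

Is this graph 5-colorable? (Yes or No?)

Yes

The chromatic number is 4. C, E, H, I are pairwise adjacent (a clique of size 4), so at least 4 colors are needed.
One proper 4-coloring: A=1, B=3, C=3, D=2, E=1, F=3, G=3, H=2, I=4.
Since 5 ≥ 4, a proper 5-coloring certainly exists.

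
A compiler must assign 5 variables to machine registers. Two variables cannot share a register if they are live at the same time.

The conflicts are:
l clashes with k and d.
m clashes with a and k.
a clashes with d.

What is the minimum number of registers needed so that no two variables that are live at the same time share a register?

The cycle l-d-a-m-k-l has odd length 5, so it cannot be 2-colored; at least 3 registers are needed.
A valid assignment using 3 registers: l=3, m=2, a=1, k=1, d=2. Every pair that conflicts lands in different registers.

3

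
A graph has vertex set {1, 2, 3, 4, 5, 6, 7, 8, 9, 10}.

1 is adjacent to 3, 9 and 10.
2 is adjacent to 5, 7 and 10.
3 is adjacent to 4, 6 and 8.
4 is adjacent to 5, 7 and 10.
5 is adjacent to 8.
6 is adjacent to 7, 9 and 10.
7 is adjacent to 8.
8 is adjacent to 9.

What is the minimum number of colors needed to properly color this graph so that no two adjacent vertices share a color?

2

4 and 10 are adjacent, so at least 2 colors are needed.
A valid assignment using 2 colors: 1=blue, 2=blue, 3=red, 4=blue, 5=red, 6=blue, 7=red, 8=blue, 9=red, 10=red. No two adjacent vertices share a color.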